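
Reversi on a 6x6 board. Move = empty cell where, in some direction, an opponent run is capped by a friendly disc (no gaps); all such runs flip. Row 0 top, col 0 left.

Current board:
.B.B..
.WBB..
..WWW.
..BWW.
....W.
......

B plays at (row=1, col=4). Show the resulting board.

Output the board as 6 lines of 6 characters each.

Place B at (1,4); scan 8 dirs for brackets.
Dir NW: first cell 'B' (not opp) -> no flip
Dir N: first cell '.' (not opp) -> no flip
Dir NE: first cell '.' (not opp) -> no flip
Dir W: first cell 'B' (not opp) -> no flip
Dir E: first cell '.' (not opp) -> no flip
Dir SW: opp run (2,3) capped by B -> flip
Dir S: opp run (2,4) (3,4) (4,4), next='.' -> no flip
Dir SE: first cell '.' (not opp) -> no flip
All flips: (2,3)

Answer: .B.B..
.WBBB.
..WBW.
..BWW.
....W.
......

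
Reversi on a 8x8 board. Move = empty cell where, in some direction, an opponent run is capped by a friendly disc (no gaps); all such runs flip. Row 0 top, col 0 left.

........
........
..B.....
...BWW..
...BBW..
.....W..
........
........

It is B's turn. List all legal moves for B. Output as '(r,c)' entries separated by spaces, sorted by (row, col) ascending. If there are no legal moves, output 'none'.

Answer: (2,4) (2,5) (2,6) (3,6) (4,6) (6,6)

Derivation:
(2,3): no bracket -> illegal
(2,4): flips 1 -> legal
(2,5): flips 1 -> legal
(2,6): flips 1 -> legal
(3,6): flips 2 -> legal
(4,6): flips 1 -> legal
(5,4): no bracket -> illegal
(5,6): no bracket -> illegal
(6,4): no bracket -> illegal
(6,5): no bracket -> illegal
(6,6): flips 1 -> legal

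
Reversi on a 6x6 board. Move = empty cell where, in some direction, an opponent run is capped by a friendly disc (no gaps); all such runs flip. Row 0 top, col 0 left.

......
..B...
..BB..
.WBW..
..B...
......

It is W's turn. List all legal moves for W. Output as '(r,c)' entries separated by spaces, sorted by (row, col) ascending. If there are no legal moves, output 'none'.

(0,1): no bracket -> illegal
(0,2): no bracket -> illegal
(0,3): no bracket -> illegal
(1,1): flips 1 -> legal
(1,3): flips 2 -> legal
(1,4): no bracket -> illegal
(2,1): no bracket -> illegal
(2,4): no bracket -> illegal
(3,4): no bracket -> illegal
(4,1): no bracket -> illegal
(4,3): no bracket -> illegal
(5,1): flips 1 -> legal
(5,2): no bracket -> illegal
(5,3): flips 1 -> legal

Answer: (1,1) (1,3) (5,1) (5,3)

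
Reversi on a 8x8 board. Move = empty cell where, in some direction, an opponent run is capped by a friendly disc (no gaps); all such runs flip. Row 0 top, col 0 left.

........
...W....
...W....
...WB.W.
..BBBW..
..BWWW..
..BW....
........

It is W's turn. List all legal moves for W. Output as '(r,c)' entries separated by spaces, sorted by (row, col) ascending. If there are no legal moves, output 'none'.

Answer: (2,4) (3,1) (3,2) (3,5) (4,1) (5,1) (6,1) (7,1)

Derivation:
(2,4): flips 2 -> legal
(2,5): no bracket -> illegal
(3,1): flips 1 -> legal
(3,2): flips 1 -> legal
(3,5): flips 2 -> legal
(4,1): flips 4 -> legal
(5,1): flips 2 -> legal
(6,1): flips 1 -> legal
(7,1): flips 1 -> legal
(7,2): no bracket -> illegal
(7,3): no bracket -> illegal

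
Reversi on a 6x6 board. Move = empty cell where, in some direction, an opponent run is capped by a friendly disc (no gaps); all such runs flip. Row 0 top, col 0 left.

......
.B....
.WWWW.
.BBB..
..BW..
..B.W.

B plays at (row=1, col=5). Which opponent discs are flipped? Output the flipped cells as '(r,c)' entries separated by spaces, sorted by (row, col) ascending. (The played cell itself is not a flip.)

Dir NW: first cell '.' (not opp) -> no flip
Dir N: first cell '.' (not opp) -> no flip
Dir NE: edge -> no flip
Dir W: first cell '.' (not opp) -> no flip
Dir E: edge -> no flip
Dir SW: opp run (2,4) capped by B -> flip
Dir S: first cell '.' (not opp) -> no flip
Dir SE: edge -> no flip

Answer: (2,4)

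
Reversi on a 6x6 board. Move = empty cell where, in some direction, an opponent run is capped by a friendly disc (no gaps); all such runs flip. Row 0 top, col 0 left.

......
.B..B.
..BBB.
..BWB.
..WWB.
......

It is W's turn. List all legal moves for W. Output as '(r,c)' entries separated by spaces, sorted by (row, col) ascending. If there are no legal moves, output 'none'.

Answer: (0,0) (1,2) (1,3) (1,5) (2,1) (2,5) (3,1) (3,5) (4,5) (5,5)

Derivation:
(0,0): flips 2 -> legal
(0,1): no bracket -> illegal
(0,2): no bracket -> illegal
(0,3): no bracket -> illegal
(0,4): no bracket -> illegal
(0,5): no bracket -> illegal
(1,0): no bracket -> illegal
(1,2): flips 2 -> legal
(1,3): flips 1 -> legal
(1,5): flips 1 -> legal
(2,0): no bracket -> illegal
(2,1): flips 1 -> legal
(2,5): flips 1 -> legal
(3,1): flips 1 -> legal
(3,5): flips 1 -> legal
(4,1): no bracket -> illegal
(4,5): flips 1 -> legal
(5,3): no bracket -> illegal
(5,4): no bracket -> illegal
(5,5): flips 1 -> legal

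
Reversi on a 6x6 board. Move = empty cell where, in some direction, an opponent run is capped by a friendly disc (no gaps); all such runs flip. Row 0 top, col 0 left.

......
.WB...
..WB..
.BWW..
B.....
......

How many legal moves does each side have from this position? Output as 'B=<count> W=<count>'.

-- B to move --
(0,0): no bracket -> illegal
(0,1): no bracket -> illegal
(0,2): no bracket -> illegal
(1,0): flips 1 -> legal
(1,3): flips 1 -> legal
(2,0): no bracket -> illegal
(2,1): flips 1 -> legal
(2,4): no bracket -> illegal
(3,4): flips 2 -> legal
(4,1): flips 1 -> legal
(4,2): flips 2 -> legal
(4,3): flips 1 -> legal
(4,4): no bracket -> illegal
B mobility = 7
-- W to move --
(0,1): no bracket -> illegal
(0,2): flips 1 -> legal
(0,3): no bracket -> illegal
(1,3): flips 2 -> legal
(1,4): flips 1 -> legal
(2,0): no bracket -> illegal
(2,1): no bracket -> illegal
(2,4): flips 1 -> legal
(3,0): flips 1 -> legal
(3,4): no bracket -> illegal
(4,1): no bracket -> illegal
(4,2): no bracket -> illegal
(5,0): no bracket -> illegal
(5,1): no bracket -> illegal
W mobility = 5

Answer: B=7 W=5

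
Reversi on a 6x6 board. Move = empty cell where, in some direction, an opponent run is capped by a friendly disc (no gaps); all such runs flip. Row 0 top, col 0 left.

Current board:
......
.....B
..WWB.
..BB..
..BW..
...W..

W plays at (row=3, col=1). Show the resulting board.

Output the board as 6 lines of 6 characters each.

Answer: ......
.....B
..WWB.
.WBB..
..WW..
...W..

Derivation:
Place W at (3,1); scan 8 dirs for brackets.
Dir NW: first cell '.' (not opp) -> no flip
Dir N: first cell '.' (not opp) -> no flip
Dir NE: first cell 'W' (not opp) -> no flip
Dir W: first cell '.' (not opp) -> no flip
Dir E: opp run (3,2) (3,3), next='.' -> no flip
Dir SW: first cell '.' (not opp) -> no flip
Dir S: first cell '.' (not opp) -> no flip
Dir SE: opp run (4,2) capped by W -> flip
All flips: (4,2)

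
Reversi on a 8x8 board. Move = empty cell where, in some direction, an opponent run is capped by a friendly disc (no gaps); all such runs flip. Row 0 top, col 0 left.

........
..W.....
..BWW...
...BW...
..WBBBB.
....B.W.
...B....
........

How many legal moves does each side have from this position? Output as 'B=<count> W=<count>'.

-- B to move --
(0,1): flips 3 -> legal
(0,2): flips 1 -> legal
(0,3): no bracket -> illegal
(1,1): no bracket -> illegal
(1,3): flips 1 -> legal
(1,4): flips 2 -> legal
(1,5): flips 1 -> legal
(2,1): no bracket -> illegal
(2,5): flips 3 -> legal
(3,1): no bracket -> illegal
(3,2): no bracket -> illegal
(3,5): flips 1 -> legal
(4,1): flips 1 -> legal
(4,7): no bracket -> illegal
(5,1): flips 1 -> legal
(5,2): no bracket -> illegal
(5,3): no bracket -> illegal
(5,5): no bracket -> illegal
(5,7): no bracket -> illegal
(6,5): no bracket -> illegal
(6,6): flips 1 -> legal
(6,7): flips 1 -> legal
B mobility = 11
-- W to move --
(1,1): no bracket -> illegal
(1,3): no bracket -> illegal
(2,1): flips 1 -> legal
(3,1): no bracket -> illegal
(3,2): flips 2 -> legal
(3,5): no bracket -> illegal
(3,6): flips 1 -> legal
(3,7): no bracket -> illegal
(4,7): flips 4 -> legal
(5,2): flips 1 -> legal
(5,3): flips 2 -> legal
(5,5): no bracket -> illegal
(5,7): no bracket -> illegal
(6,2): no bracket -> illegal
(6,4): flips 2 -> legal
(6,5): no bracket -> illegal
(7,2): no bracket -> illegal
(7,3): no bracket -> illegal
(7,4): no bracket -> illegal
W mobility = 7

Answer: B=11 W=7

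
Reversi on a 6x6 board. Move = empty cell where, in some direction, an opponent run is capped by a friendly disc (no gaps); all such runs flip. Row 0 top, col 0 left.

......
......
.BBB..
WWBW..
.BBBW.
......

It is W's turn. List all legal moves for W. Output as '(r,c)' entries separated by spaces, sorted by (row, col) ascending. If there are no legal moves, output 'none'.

(1,0): no bracket -> illegal
(1,1): flips 2 -> legal
(1,2): flips 1 -> legal
(1,3): flips 2 -> legal
(1,4): no bracket -> illegal
(2,0): no bracket -> illegal
(2,4): no bracket -> illegal
(3,4): no bracket -> illegal
(4,0): flips 3 -> legal
(5,0): no bracket -> illegal
(5,1): flips 2 -> legal
(5,2): flips 1 -> legal
(5,3): flips 2 -> legal
(5,4): no bracket -> illegal

Answer: (1,1) (1,2) (1,3) (4,0) (5,1) (5,2) (5,3)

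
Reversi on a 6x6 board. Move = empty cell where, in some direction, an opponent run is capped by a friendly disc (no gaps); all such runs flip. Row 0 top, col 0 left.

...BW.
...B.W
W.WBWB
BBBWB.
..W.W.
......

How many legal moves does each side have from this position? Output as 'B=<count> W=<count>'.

-- B to move --
(0,5): flips 2 -> legal
(1,0): flips 1 -> legal
(1,1): no bracket -> illegal
(1,2): flips 1 -> legal
(1,4): flips 1 -> legal
(2,1): flips 1 -> legal
(3,5): flips 1 -> legal
(4,1): no bracket -> illegal
(4,3): flips 1 -> legal
(4,5): no bracket -> illegal
(5,1): no bracket -> illegal
(5,2): flips 1 -> legal
(5,3): flips 1 -> legal
(5,4): flips 1 -> legal
(5,5): no bracket -> illegal
B mobility = 10
-- W to move --
(0,2): flips 2 -> legal
(1,2): no bracket -> illegal
(1,4): no bracket -> illegal
(2,1): no bracket -> illegal
(3,5): flips 2 -> legal
(4,0): flips 2 -> legal
(4,1): no bracket -> illegal
(4,3): no bracket -> illegal
(4,5): no bracket -> illegal
W mobility = 3

Answer: B=10 W=3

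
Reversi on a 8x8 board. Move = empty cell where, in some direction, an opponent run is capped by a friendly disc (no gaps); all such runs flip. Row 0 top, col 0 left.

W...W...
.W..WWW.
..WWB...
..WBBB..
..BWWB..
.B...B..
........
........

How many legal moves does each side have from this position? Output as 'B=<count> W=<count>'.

-- B to move --
(0,1): no bracket -> illegal
(0,2): no bracket -> illegal
(0,3): no bracket -> illegal
(0,5): no bracket -> illegal
(0,6): flips 1 -> legal
(0,7): no bracket -> illegal
(1,0): no bracket -> illegal
(1,2): flips 3 -> legal
(1,3): flips 1 -> legal
(1,7): no bracket -> illegal
(2,0): no bracket -> illegal
(2,1): flips 2 -> legal
(2,5): no bracket -> illegal
(2,6): no bracket -> illegal
(2,7): no bracket -> illegal
(3,1): flips 1 -> legal
(4,1): no bracket -> illegal
(5,2): flips 1 -> legal
(5,3): flips 2 -> legal
(5,4): flips 1 -> legal
B mobility = 8
-- W to move --
(1,3): no bracket -> illegal
(2,5): flips 2 -> legal
(2,6): flips 1 -> legal
(3,1): no bracket -> illegal
(3,6): flips 3 -> legal
(4,0): no bracket -> illegal
(4,1): flips 1 -> legal
(4,6): flips 1 -> legal
(5,0): no bracket -> illegal
(5,2): flips 1 -> legal
(5,3): no bracket -> illegal
(5,4): no bracket -> illegal
(5,6): flips 2 -> legal
(6,0): flips 4 -> legal
(6,1): no bracket -> illegal
(6,2): no bracket -> illegal
(6,4): no bracket -> illegal
(6,5): no bracket -> illegal
(6,6): flips 1 -> legal
W mobility = 9

Answer: B=8 W=9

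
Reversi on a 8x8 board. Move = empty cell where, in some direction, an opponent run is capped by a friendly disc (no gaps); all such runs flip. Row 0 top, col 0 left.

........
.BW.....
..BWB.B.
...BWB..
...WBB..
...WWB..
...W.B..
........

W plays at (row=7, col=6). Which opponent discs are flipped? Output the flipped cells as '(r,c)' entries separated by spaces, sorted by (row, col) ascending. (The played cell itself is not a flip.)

Answer: (6,5)

Derivation:
Dir NW: opp run (6,5) capped by W -> flip
Dir N: first cell '.' (not opp) -> no flip
Dir NE: first cell '.' (not opp) -> no flip
Dir W: first cell '.' (not opp) -> no flip
Dir E: first cell '.' (not opp) -> no flip
Dir SW: edge -> no flip
Dir S: edge -> no flip
Dir SE: edge -> no flip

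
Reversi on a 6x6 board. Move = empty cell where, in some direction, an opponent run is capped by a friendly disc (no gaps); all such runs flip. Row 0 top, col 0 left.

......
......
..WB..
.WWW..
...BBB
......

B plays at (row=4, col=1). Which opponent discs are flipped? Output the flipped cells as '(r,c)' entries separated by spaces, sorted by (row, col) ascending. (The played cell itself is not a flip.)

Answer: (3,2)

Derivation:
Dir NW: first cell '.' (not opp) -> no flip
Dir N: opp run (3,1), next='.' -> no flip
Dir NE: opp run (3,2) capped by B -> flip
Dir W: first cell '.' (not opp) -> no flip
Dir E: first cell '.' (not opp) -> no flip
Dir SW: first cell '.' (not opp) -> no flip
Dir S: first cell '.' (not opp) -> no flip
Dir SE: first cell '.' (not opp) -> no flip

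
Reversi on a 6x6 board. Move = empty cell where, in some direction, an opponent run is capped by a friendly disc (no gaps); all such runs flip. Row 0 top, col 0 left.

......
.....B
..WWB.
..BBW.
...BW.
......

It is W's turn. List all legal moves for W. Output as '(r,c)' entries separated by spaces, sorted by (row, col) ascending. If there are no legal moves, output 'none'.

Answer: (1,4) (2,5) (3,1) (4,1) (4,2) (5,2) (5,3)

Derivation:
(0,4): no bracket -> illegal
(0,5): no bracket -> illegal
(1,3): no bracket -> illegal
(1,4): flips 1 -> legal
(2,1): no bracket -> illegal
(2,5): flips 1 -> legal
(3,1): flips 2 -> legal
(3,5): no bracket -> illegal
(4,1): flips 1 -> legal
(4,2): flips 2 -> legal
(5,2): flips 1 -> legal
(5,3): flips 2 -> legal
(5,4): no bracket -> illegal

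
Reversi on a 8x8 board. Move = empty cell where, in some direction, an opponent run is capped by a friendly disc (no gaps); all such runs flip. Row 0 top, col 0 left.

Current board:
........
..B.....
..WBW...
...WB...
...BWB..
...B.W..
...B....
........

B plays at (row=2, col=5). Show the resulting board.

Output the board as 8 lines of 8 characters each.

Answer: ........
..B.....
..WBBB..
...WB...
...BWB..
...B.W..
...B....
........

Derivation:
Place B at (2,5); scan 8 dirs for brackets.
Dir NW: first cell '.' (not opp) -> no flip
Dir N: first cell '.' (not opp) -> no flip
Dir NE: first cell '.' (not opp) -> no flip
Dir W: opp run (2,4) capped by B -> flip
Dir E: first cell '.' (not opp) -> no flip
Dir SW: first cell 'B' (not opp) -> no flip
Dir S: first cell '.' (not opp) -> no flip
Dir SE: first cell '.' (not opp) -> no flip
All flips: (2,4)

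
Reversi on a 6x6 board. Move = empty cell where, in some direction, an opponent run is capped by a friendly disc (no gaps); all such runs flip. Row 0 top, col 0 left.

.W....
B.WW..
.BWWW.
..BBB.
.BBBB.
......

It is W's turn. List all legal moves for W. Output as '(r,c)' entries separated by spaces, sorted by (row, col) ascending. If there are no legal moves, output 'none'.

(0,0): no bracket -> illegal
(1,1): no bracket -> illegal
(2,0): flips 1 -> legal
(2,5): no bracket -> illegal
(3,0): flips 1 -> legal
(3,1): no bracket -> illegal
(3,5): no bracket -> illegal
(4,0): no bracket -> illegal
(4,5): flips 1 -> legal
(5,0): flips 2 -> legal
(5,1): flips 2 -> legal
(5,2): flips 2 -> legal
(5,3): flips 2 -> legal
(5,4): flips 2 -> legal
(5,5): flips 2 -> legal

Answer: (2,0) (3,0) (4,5) (5,0) (5,1) (5,2) (5,3) (5,4) (5,5)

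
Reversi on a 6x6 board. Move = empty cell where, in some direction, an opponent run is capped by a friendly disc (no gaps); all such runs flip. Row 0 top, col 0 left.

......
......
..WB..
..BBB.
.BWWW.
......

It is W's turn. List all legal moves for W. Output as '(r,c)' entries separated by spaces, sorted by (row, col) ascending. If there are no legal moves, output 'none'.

(1,2): no bracket -> illegal
(1,3): flips 2 -> legal
(1,4): no bracket -> illegal
(2,1): flips 1 -> legal
(2,4): flips 3 -> legal
(2,5): flips 1 -> legal
(3,0): no bracket -> illegal
(3,1): no bracket -> illegal
(3,5): no bracket -> illegal
(4,0): flips 1 -> legal
(4,5): no bracket -> illegal
(5,0): no bracket -> illegal
(5,1): no bracket -> illegal
(5,2): no bracket -> illegal

Answer: (1,3) (2,1) (2,4) (2,5) (4,0)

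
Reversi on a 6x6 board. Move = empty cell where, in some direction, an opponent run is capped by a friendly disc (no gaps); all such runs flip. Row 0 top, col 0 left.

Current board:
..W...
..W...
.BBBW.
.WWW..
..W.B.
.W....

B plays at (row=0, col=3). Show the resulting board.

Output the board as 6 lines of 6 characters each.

Answer: ..WB..
..B...
.BBBW.
.WWW..
..W.B.
.W....

Derivation:
Place B at (0,3); scan 8 dirs for brackets.
Dir NW: edge -> no flip
Dir N: edge -> no flip
Dir NE: edge -> no flip
Dir W: opp run (0,2), next='.' -> no flip
Dir E: first cell '.' (not opp) -> no flip
Dir SW: opp run (1,2) capped by B -> flip
Dir S: first cell '.' (not opp) -> no flip
Dir SE: first cell '.' (not opp) -> no flip
All flips: (1,2)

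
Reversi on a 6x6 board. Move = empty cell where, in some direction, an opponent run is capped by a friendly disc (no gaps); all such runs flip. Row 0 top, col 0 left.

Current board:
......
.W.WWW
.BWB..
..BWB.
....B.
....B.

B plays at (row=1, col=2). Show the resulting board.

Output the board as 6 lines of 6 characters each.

Answer: ......
.WBWWW
.BBB..
..BWB.
....B.
....B.

Derivation:
Place B at (1,2); scan 8 dirs for brackets.
Dir NW: first cell '.' (not opp) -> no flip
Dir N: first cell '.' (not opp) -> no flip
Dir NE: first cell '.' (not opp) -> no flip
Dir W: opp run (1,1), next='.' -> no flip
Dir E: opp run (1,3) (1,4) (1,5), next=edge -> no flip
Dir SW: first cell 'B' (not opp) -> no flip
Dir S: opp run (2,2) capped by B -> flip
Dir SE: first cell 'B' (not opp) -> no flip
All flips: (2,2)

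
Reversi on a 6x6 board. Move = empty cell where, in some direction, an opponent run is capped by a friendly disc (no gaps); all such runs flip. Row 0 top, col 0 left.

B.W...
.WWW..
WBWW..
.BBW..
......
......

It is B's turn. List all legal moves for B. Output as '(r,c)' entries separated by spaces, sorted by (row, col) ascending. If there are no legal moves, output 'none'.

(0,1): flips 1 -> legal
(0,3): flips 1 -> legal
(0,4): flips 2 -> legal
(1,0): no bracket -> illegal
(1,4): flips 1 -> legal
(2,4): flips 2 -> legal
(3,0): no bracket -> illegal
(3,4): flips 1 -> legal
(4,2): no bracket -> illegal
(4,3): no bracket -> illegal
(4,4): flips 3 -> legal

Answer: (0,1) (0,3) (0,4) (1,4) (2,4) (3,4) (4,4)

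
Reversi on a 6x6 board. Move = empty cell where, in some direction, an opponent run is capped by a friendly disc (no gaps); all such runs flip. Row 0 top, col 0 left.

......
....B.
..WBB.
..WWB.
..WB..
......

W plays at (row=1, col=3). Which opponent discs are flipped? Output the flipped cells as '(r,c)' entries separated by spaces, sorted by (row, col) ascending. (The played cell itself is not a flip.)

Dir NW: first cell '.' (not opp) -> no flip
Dir N: first cell '.' (not opp) -> no flip
Dir NE: first cell '.' (not opp) -> no flip
Dir W: first cell '.' (not opp) -> no flip
Dir E: opp run (1,4), next='.' -> no flip
Dir SW: first cell 'W' (not opp) -> no flip
Dir S: opp run (2,3) capped by W -> flip
Dir SE: opp run (2,4), next='.' -> no flip

Answer: (2,3)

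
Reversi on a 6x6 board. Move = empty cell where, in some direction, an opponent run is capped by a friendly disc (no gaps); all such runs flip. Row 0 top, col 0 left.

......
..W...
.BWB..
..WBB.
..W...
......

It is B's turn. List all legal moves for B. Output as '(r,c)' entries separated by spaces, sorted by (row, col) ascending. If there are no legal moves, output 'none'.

Answer: (0,1) (0,3) (1,1) (3,1) (4,1) (4,3) (5,1)

Derivation:
(0,1): flips 1 -> legal
(0,2): no bracket -> illegal
(0,3): flips 1 -> legal
(1,1): flips 1 -> legal
(1,3): no bracket -> illegal
(3,1): flips 1 -> legal
(4,1): flips 1 -> legal
(4,3): flips 1 -> legal
(5,1): flips 1 -> legal
(5,2): no bracket -> illegal
(5,3): no bracket -> illegal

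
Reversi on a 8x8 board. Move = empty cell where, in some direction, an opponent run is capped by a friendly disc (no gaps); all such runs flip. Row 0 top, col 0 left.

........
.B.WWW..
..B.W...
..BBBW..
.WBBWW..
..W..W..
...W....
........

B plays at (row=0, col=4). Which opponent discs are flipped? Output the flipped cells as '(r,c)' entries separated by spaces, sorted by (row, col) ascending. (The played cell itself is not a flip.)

Answer: (1,3) (1,4) (2,4)

Derivation:
Dir NW: edge -> no flip
Dir N: edge -> no flip
Dir NE: edge -> no flip
Dir W: first cell '.' (not opp) -> no flip
Dir E: first cell '.' (not opp) -> no flip
Dir SW: opp run (1,3) capped by B -> flip
Dir S: opp run (1,4) (2,4) capped by B -> flip
Dir SE: opp run (1,5), next='.' -> no flip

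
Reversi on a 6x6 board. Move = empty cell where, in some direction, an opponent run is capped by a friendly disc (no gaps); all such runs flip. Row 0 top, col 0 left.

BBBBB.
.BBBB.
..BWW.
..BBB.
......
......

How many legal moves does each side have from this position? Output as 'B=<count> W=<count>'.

Answer: B=3 W=7

Derivation:
-- B to move --
(1,5): flips 1 -> legal
(2,5): flips 2 -> legal
(3,5): flips 1 -> legal
B mobility = 3
-- W to move --
(0,5): flips 1 -> legal
(1,0): no bracket -> illegal
(1,5): no bracket -> illegal
(2,0): no bracket -> illegal
(2,1): flips 1 -> legal
(2,5): no bracket -> illegal
(3,1): no bracket -> illegal
(3,5): no bracket -> illegal
(4,1): flips 1 -> legal
(4,2): flips 1 -> legal
(4,3): flips 1 -> legal
(4,4): flips 1 -> legal
(4,5): flips 1 -> legal
W mobility = 7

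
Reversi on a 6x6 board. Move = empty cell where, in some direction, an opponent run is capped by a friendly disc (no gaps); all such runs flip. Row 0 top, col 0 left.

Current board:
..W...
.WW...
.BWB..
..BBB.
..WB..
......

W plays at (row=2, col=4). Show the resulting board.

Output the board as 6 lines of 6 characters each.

Answer: ..W...
.WW...
.BWWW.
..BWB.
..WB..
......

Derivation:
Place W at (2,4); scan 8 dirs for brackets.
Dir NW: first cell '.' (not opp) -> no flip
Dir N: first cell '.' (not opp) -> no flip
Dir NE: first cell '.' (not opp) -> no flip
Dir W: opp run (2,3) capped by W -> flip
Dir E: first cell '.' (not opp) -> no flip
Dir SW: opp run (3,3) capped by W -> flip
Dir S: opp run (3,4), next='.' -> no flip
Dir SE: first cell '.' (not opp) -> no flip
All flips: (2,3) (3,3)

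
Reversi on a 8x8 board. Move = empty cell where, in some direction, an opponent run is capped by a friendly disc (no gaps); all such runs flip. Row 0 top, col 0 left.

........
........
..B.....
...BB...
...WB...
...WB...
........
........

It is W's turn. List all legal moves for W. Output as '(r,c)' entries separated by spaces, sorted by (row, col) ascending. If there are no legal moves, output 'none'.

(1,1): no bracket -> illegal
(1,2): no bracket -> illegal
(1,3): no bracket -> illegal
(2,1): no bracket -> illegal
(2,3): flips 1 -> legal
(2,4): no bracket -> illegal
(2,5): flips 1 -> legal
(3,1): no bracket -> illegal
(3,2): no bracket -> illegal
(3,5): flips 1 -> legal
(4,2): no bracket -> illegal
(4,5): flips 1 -> legal
(5,5): flips 1 -> legal
(6,3): no bracket -> illegal
(6,4): no bracket -> illegal
(6,5): flips 1 -> legal

Answer: (2,3) (2,5) (3,5) (4,5) (5,5) (6,5)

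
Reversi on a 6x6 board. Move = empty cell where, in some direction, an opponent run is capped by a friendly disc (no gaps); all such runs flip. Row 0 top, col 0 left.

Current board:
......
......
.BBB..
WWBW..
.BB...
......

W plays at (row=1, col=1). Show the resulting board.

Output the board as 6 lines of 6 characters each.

Answer: ......
.W....
.WWB..
WWBW..
.BB...
......

Derivation:
Place W at (1,1); scan 8 dirs for brackets.
Dir NW: first cell '.' (not opp) -> no flip
Dir N: first cell '.' (not opp) -> no flip
Dir NE: first cell '.' (not opp) -> no flip
Dir W: first cell '.' (not opp) -> no flip
Dir E: first cell '.' (not opp) -> no flip
Dir SW: first cell '.' (not opp) -> no flip
Dir S: opp run (2,1) capped by W -> flip
Dir SE: opp run (2,2) capped by W -> flip
All flips: (2,1) (2,2)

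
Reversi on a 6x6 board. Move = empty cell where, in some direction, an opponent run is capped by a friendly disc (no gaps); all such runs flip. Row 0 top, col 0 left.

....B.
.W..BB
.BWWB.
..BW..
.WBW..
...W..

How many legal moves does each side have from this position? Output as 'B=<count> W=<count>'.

-- B to move --
(0,0): no bracket -> illegal
(0,1): flips 1 -> legal
(0,2): no bracket -> illegal
(1,0): no bracket -> illegal
(1,2): flips 1 -> legal
(1,3): no bracket -> illegal
(2,0): no bracket -> illegal
(3,0): no bracket -> illegal
(3,1): no bracket -> illegal
(3,4): flips 1 -> legal
(4,0): flips 1 -> legal
(4,4): flips 1 -> legal
(5,0): flips 1 -> legal
(5,1): no bracket -> illegal
(5,2): no bracket -> illegal
(5,4): flips 1 -> legal
B mobility = 7
-- W to move --
(0,3): no bracket -> illegal
(0,5): flips 1 -> legal
(1,0): flips 2 -> legal
(1,2): no bracket -> illegal
(1,3): no bracket -> illegal
(2,0): flips 1 -> legal
(2,5): flips 1 -> legal
(3,0): no bracket -> illegal
(3,1): flips 3 -> legal
(3,4): no bracket -> illegal
(3,5): no bracket -> illegal
(5,1): flips 1 -> legal
(5,2): flips 2 -> legal
W mobility = 7

Answer: B=7 W=7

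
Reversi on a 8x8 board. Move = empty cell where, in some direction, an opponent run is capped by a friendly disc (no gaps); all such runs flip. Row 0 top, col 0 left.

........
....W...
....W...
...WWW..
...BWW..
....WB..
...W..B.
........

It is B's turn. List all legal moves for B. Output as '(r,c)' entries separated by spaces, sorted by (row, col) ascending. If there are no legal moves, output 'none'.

Answer: (2,2) (2,3) (2,5) (4,6) (5,3) (6,5)

Derivation:
(0,3): no bracket -> illegal
(0,4): no bracket -> illegal
(0,5): no bracket -> illegal
(1,3): no bracket -> illegal
(1,5): no bracket -> illegal
(2,2): flips 2 -> legal
(2,3): flips 1 -> legal
(2,5): flips 3 -> legal
(2,6): no bracket -> illegal
(3,2): no bracket -> illegal
(3,6): no bracket -> illegal
(4,2): no bracket -> illegal
(4,6): flips 2 -> legal
(5,2): no bracket -> illegal
(5,3): flips 1 -> legal
(5,6): no bracket -> illegal
(6,2): no bracket -> illegal
(6,4): no bracket -> illegal
(6,5): flips 1 -> legal
(7,2): no bracket -> illegal
(7,3): no bracket -> illegal
(7,4): no bracket -> illegal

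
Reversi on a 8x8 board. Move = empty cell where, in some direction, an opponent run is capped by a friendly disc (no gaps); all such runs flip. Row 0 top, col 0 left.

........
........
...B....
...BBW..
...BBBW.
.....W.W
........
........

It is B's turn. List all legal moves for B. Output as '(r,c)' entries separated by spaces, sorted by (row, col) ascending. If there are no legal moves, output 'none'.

(2,4): no bracket -> illegal
(2,5): flips 1 -> legal
(2,6): flips 1 -> legal
(3,6): flips 1 -> legal
(3,7): no bracket -> illegal
(4,7): flips 1 -> legal
(5,4): no bracket -> illegal
(5,6): no bracket -> illegal
(6,4): no bracket -> illegal
(6,5): flips 1 -> legal
(6,6): flips 1 -> legal
(6,7): no bracket -> illegal

Answer: (2,5) (2,6) (3,6) (4,7) (6,5) (6,6)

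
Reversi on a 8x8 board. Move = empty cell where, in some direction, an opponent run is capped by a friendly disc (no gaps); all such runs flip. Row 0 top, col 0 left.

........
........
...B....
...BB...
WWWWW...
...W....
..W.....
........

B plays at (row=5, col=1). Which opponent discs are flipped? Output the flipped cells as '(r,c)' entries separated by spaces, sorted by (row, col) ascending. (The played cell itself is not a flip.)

Dir NW: opp run (4,0), next=edge -> no flip
Dir N: opp run (4,1), next='.' -> no flip
Dir NE: opp run (4,2) capped by B -> flip
Dir W: first cell '.' (not opp) -> no flip
Dir E: first cell '.' (not opp) -> no flip
Dir SW: first cell '.' (not opp) -> no flip
Dir S: first cell '.' (not opp) -> no flip
Dir SE: opp run (6,2), next='.' -> no flip

Answer: (4,2)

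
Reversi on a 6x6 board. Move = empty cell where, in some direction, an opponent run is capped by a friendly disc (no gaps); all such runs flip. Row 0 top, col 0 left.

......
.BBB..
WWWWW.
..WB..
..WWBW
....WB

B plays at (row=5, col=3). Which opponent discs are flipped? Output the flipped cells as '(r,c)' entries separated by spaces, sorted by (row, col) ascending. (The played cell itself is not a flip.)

Answer: (4,3) (5,4)

Derivation:
Dir NW: opp run (4,2), next='.' -> no flip
Dir N: opp run (4,3) capped by B -> flip
Dir NE: first cell 'B' (not opp) -> no flip
Dir W: first cell '.' (not opp) -> no flip
Dir E: opp run (5,4) capped by B -> flip
Dir SW: edge -> no flip
Dir S: edge -> no flip
Dir SE: edge -> no flip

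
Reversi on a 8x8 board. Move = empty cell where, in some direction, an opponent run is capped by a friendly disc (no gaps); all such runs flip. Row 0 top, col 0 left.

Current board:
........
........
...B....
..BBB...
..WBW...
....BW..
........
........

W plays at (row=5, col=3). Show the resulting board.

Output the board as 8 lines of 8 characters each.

Place W at (5,3); scan 8 dirs for brackets.
Dir NW: first cell 'W' (not opp) -> no flip
Dir N: opp run (4,3) (3,3) (2,3), next='.' -> no flip
Dir NE: first cell 'W' (not opp) -> no flip
Dir W: first cell '.' (not opp) -> no flip
Dir E: opp run (5,4) capped by W -> flip
Dir SW: first cell '.' (not opp) -> no flip
Dir S: first cell '.' (not opp) -> no flip
Dir SE: first cell '.' (not opp) -> no flip
All flips: (5,4)

Answer: ........
........
...B....
..BBB...
..WBW...
...WWW..
........
........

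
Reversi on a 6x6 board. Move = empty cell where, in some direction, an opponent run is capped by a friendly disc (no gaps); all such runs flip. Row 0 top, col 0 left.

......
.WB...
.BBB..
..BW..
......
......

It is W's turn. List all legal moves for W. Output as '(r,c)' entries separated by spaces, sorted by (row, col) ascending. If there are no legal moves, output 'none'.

(0,1): no bracket -> illegal
(0,2): no bracket -> illegal
(0,3): no bracket -> illegal
(1,0): no bracket -> illegal
(1,3): flips 2 -> legal
(1,4): no bracket -> illegal
(2,0): no bracket -> illegal
(2,4): no bracket -> illegal
(3,0): no bracket -> illegal
(3,1): flips 2 -> legal
(3,4): no bracket -> illegal
(4,1): no bracket -> illegal
(4,2): no bracket -> illegal
(4,3): no bracket -> illegal

Answer: (1,3) (3,1)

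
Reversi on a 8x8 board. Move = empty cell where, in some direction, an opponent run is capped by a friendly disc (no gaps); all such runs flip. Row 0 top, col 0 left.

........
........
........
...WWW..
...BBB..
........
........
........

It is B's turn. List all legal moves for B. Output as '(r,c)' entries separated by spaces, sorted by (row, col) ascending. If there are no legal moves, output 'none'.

(2,2): flips 1 -> legal
(2,3): flips 2 -> legal
(2,4): flips 1 -> legal
(2,5): flips 2 -> legal
(2,6): flips 1 -> legal
(3,2): no bracket -> illegal
(3,6): no bracket -> illegal
(4,2): no bracket -> illegal
(4,6): no bracket -> illegal

Answer: (2,2) (2,3) (2,4) (2,5) (2,6)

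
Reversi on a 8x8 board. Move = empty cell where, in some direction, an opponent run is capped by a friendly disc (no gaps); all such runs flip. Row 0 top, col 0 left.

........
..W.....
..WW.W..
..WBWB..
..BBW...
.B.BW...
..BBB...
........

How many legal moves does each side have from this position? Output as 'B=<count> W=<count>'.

Answer: B=11 W=9

Derivation:
-- B to move --
(0,1): no bracket -> illegal
(0,2): flips 3 -> legal
(0,3): no bracket -> illegal
(1,1): flips 1 -> legal
(1,3): flips 1 -> legal
(1,4): no bracket -> illegal
(1,5): flips 1 -> legal
(1,6): flips 2 -> legal
(2,1): flips 1 -> legal
(2,4): flips 3 -> legal
(2,6): no bracket -> illegal
(3,1): flips 1 -> legal
(3,6): no bracket -> illegal
(4,1): no bracket -> illegal
(4,5): flips 2 -> legal
(5,5): flips 2 -> legal
(6,5): flips 1 -> legal
B mobility = 11
-- W to move --
(2,4): no bracket -> illegal
(2,6): flips 1 -> legal
(3,1): no bracket -> illegal
(3,6): flips 1 -> legal
(4,0): no bracket -> illegal
(4,1): flips 2 -> legal
(4,5): flips 1 -> legal
(4,6): no bracket -> illegal
(5,0): no bracket -> illegal
(5,2): flips 3 -> legal
(5,5): no bracket -> illegal
(6,0): no bracket -> illegal
(6,1): no bracket -> illegal
(6,5): no bracket -> illegal
(7,1): flips 2 -> legal
(7,2): flips 1 -> legal
(7,3): flips 4 -> legal
(7,4): flips 1 -> legal
(7,5): no bracket -> illegal
W mobility = 9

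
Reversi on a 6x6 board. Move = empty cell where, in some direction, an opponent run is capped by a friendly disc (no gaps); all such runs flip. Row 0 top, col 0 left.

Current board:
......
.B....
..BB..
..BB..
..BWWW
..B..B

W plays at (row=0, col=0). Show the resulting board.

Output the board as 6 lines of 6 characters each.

Answer: W.....
.W....
..WB..
..BW..
..BWWW
..B..B

Derivation:
Place W at (0,0); scan 8 dirs for brackets.
Dir NW: edge -> no flip
Dir N: edge -> no flip
Dir NE: edge -> no flip
Dir W: edge -> no flip
Dir E: first cell '.' (not opp) -> no flip
Dir SW: edge -> no flip
Dir S: first cell '.' (not opp) -> no flip
Dir SE: opp run (1,1) (2,2) (3,3) capped by W -> flip
All flips: (1,1) (2,2) (3,3)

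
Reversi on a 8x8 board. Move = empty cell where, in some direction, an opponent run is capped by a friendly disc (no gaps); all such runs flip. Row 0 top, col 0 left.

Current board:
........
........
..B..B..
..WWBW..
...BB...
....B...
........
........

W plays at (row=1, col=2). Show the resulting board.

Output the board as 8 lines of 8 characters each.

Place W at (1,2); scan 8 dirs for brackets.
Dir NW: first cell '.' (not opp) -> no flip
Dir N: first cell '.' (not opp) -> no flip
Dir NE: first cell '.' (not opp) -> no flip
Dir W: first cell '.' (not opp) -> no flip
Dir E: first cell '.' (not opp) -> no flip
Dir SW: first cell '.' (not opp) -> no flip
Dir S: opp run (2,2) capped by W -> flip
Dir SE: first cell '.' (not opp) -> no flip
All flips: (2,2)

Answer: ........
..W.....
..W..B..
..WWBW..
...BB...
....B...
........
........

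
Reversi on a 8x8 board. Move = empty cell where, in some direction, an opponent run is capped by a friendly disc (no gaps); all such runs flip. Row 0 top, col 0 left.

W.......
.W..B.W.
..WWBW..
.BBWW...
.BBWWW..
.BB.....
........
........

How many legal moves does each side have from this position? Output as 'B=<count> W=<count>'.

Answer: B=9 W=11

Derivation:
-- B to move --
(0,1): no bracket -> illegal
(0,2): no bracket -> illegal
(0,5): no bracket -> illegal
(0,6): no bracket -> illegal
(0,7): flips 4 -> legal
(1,0): no bracket -> illegal
(1,2): flips 1 -> legal
(1,3): flips 1 -> legal
(1,5): no bracket -> illegal
(1,7): no bracket -> illegal
(2,0): no bracket -> illegal
(2,1): flips 2 -> legal
(2,6): flips 1 -> legal
(2,7): no bracket -> illegal
(3,5): flips 2 -> legal
(3,6): flips 1 -> legal
(4,6): flips 3 -> legal
(5,3): no bracket -> illegal
(5,4): flips 3 -> legal
(5,5): no bracket -> illegal
(5,6): no bracket -> illegal
B mobility = 9
-- W to move --
(0,3): flips 1 -> legal
(0,4): flips 2 -> legal
(0,5): flips 1 -> legal
(1,3): no bracket -> illegal
(1,5): flips 1 -> legal
(2,0): no bracket -> illegal
(2,1): flips 1 -> legal
(3,0): flips 2 -> legal
(3,5): no bracket -> illegal
(4,0): flips 3 -> legal
(5,0): flips 2 -> legal
(5,3): no bracket -> illegal
(6,0): flips 2 -> legal
(6,1): flips 1 -> legal
(6,2): flips 3 -> legal
(6,3): no bracket -> illegal
W mobility = 11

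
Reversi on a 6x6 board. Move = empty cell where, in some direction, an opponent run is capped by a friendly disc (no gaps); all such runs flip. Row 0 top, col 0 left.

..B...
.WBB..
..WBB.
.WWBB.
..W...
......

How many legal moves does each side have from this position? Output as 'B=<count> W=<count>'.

Answer: B=9 W=6

Derivation:
-- B to move --
(0,0): flips 2 -> legal
(0,1): no bracket -> illegal
(1,0): flips 1 -> legal
(2,0): flips 1 -> legal
(2,1): flips 1 -> legal
(3,0): flips 2 -> legal
(4,0): flips 2 -> legal
(4,1): flips 1 -> legal
(4,3): no bracket -> illegal
(5,1): flips 1 -> legal
(5,2): flips 3 -> legal
(5,3): no bracket -> illegal
B mobility = 9
-- W to move --
(0,1): no bracket -> illegal
(0,3): no bracket -> illegal
(0,4): flips 1 -> legal
(1,4): flips 3 -> legal
(1,5): flips 2 -> legal
(2,1): no bracket -> illegal
(2,5): flips 2 -> legal
(3,5): flips 2 -> legal
(4,3): no bracket -> illegal
(4,4): flips 1 -> legal
(4,5): no bracket -> illegal
W mobility = 6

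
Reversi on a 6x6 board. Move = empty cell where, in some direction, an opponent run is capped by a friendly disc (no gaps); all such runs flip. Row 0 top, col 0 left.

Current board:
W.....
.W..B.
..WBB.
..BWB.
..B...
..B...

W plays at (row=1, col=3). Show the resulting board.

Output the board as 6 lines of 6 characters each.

Place W at (1,3); scan 8 dirs for brackets.
Dir NW: first cell '.' (not opp) -> no flip
Dir N: first cell '.' (not opp) -> no flip
Dir NE: first cell '.' (not opp) -> no flip
Dir W: first cell '.' (not opp) -> no flip
Dir E: opp run (1,4), next='.' -> no flip
Dir SW: first cell 'W' (not opp) -> no flip
Dir S: opp run (2,3) capped by W -> flip
Dir SE: opp run (2,4), next='.' -> no flip
All flips: (2,3)

Answer: W.....
.W.WB.
..WWB.
..BWB.
..B...
..B...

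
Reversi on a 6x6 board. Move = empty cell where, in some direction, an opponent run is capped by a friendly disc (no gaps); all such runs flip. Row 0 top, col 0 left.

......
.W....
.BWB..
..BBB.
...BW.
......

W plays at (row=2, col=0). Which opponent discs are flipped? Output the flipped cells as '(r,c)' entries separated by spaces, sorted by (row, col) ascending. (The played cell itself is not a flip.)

Dir NW: edge -> no flip
Dir N: first cell '.' (not opp) -> no flip
Dir NE: first cell 'W' (not opp) -> no flip
Dir W: edge -> no flip
Dir E: opp run (2,1) capped by W -> flip
Dir SW: edge -> no flip
Dir S: first cell '.' (not opp) -> no flip
Dir SE: first cell '.' (not opp) -> no flip

Answer: (2,1)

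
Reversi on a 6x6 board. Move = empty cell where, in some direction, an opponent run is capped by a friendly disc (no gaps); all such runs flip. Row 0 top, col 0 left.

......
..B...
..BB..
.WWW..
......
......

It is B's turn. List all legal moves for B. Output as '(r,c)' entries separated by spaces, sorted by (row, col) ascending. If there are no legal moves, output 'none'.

Answer: (4,0) (4,1) (4,2) (4,3) (4,4)

Derivation:
(2,0): no bracket -> illegal
(2,1): no bracket -> illegal
(2,4): no bracket -> illegal
(3,0): no bracket -> illegal
(3,4): no bracket -> illegal
(4,0): flips 1 -> legal
(4,1): flips 1 -> legal
(4,2): flips 1 -> legal
(4,3): flips 1 -> legal
(4,4): flips 1 -> legal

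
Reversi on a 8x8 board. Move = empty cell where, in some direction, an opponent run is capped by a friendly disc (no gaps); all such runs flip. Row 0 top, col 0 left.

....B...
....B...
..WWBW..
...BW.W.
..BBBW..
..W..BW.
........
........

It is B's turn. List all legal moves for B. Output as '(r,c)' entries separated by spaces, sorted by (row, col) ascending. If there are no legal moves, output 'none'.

Answer: (1,1) (1,3) (1,6) (2,1) (2,6) (3,2) (3,5) (4,6) (4,7) (5,7) (6,1) (6,2)

Derivation:
(1,1): flips 1 -> legal
(1,2): no bracket -> illegal
(1,3): flips 1 -> legal
(1,5): no bracket -> illegal
(1,6): flips 2 -> legal
(2,1): flips 2 -> legal
(2,6): flips 1 -> legal
(2,7): no bracket -> illegal
(3,1): no bracket -> illegal
(3,2): flips 1 -> legal
(3,5): flips 2 -> legal
(3,7): no bracket -> illegal
(4,1): no bracket -> illegal
(4,6): flips 1 -> legal
(4,7): flips 2 -> legal
(5,1): no bracket -> illegal
(5,3): no bracket -> illegal
(5,4): no bracket -> illegal
(5,7): flips 1 -> legal
(6,1): flips 1 -> legal
(6,2): flips 1 -> legal
(6,3): no bracket -> illegal
(6,5): no bracket -> illegal
(6,6): no bracket -> illegal
(6,7): no bracket -> illegal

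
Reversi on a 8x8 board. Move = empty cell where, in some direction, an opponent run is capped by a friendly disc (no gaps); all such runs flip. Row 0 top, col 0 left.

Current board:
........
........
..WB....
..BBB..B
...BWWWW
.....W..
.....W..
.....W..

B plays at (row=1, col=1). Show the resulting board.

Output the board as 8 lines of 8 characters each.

Place B at (1,1); scan 8 dirs for brackets.
Dir NW: first cell '.' (not opp) -> no flip
Dir N: first cell '.' (not opp) -> no flip
Dir NE: first cell '.' (not opp) -> no flip
Dir W: first cell '.' (not opp) -> no flip
Dir E: first cell '.' (not opp) -> no flip
Dir SW: first cell '.' (not opp) -> no flip
Dir S: first cell '.' (not opp) -> no flip
Dir SE: opp run (2,2) capped by B -> flip
All flips: (2,2)

Answer: ........
.B......
..BB....
..BBB..B
...BWWWW
.....W..
.....W..
.....W..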